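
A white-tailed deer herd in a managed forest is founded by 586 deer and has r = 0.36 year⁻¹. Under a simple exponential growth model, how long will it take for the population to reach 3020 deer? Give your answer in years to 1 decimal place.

Set N₀·e^(rt) = 3020: e^(0.36·t) = 3020/586 = 5.1536.
0.36·t = ln(5.1536) = 1.6397, so t = 1.6397/0.36 = 4.5547.

4.6 years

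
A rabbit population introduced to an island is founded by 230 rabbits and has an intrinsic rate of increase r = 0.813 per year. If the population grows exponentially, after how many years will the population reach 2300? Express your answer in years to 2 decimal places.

Set N₀·e^(rt) = 2300: e^(0.813·t) = 2300/230 = 10.
0.813·t = ln(10) = 2.3026, so t = 2.3026/0.813 = 2.8322.

2.83 years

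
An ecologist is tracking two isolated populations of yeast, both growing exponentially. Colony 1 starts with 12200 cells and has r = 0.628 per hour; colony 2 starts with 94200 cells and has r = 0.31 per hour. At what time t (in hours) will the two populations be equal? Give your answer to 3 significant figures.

Set 12200·e^(0.628t) = 94200·e^(0.31t).
e^((0.628 − 0.31)t) = 94200/12200 → e^(0.318·t) = 7.7213.
0.318·t = ln(7.7213) = 2.044, so t = 2.044/0.318 = 6.4276.

6.43 hours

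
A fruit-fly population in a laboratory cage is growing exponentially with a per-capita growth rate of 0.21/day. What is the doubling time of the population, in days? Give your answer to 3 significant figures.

Doubling time t_d = ln(2)/r = 0.6931/0.21 = 3.3007.

3.30 days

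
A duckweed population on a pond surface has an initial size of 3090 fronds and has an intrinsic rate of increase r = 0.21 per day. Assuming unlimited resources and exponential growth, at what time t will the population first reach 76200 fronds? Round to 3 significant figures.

Set N₀·e^(rt) = 76200: e^(0.21·t) = 76200/3090 = 24.66.
0.21·t = ln(24.66) = 3.2052, so t = 3.2052/0.21 = 15.263.

15.3 days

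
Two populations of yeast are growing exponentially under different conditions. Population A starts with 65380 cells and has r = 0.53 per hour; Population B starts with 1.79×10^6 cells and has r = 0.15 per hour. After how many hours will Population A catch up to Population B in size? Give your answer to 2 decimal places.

8.71 hours

Set 65380·e^(0.53t) = 1.79×10^6·e^(0.15t).
e^((0.53 − 0.15)t) = 1.79×10^6/65380 → e^(0.38·t) = 27.378.
0.38·t = ln(27.378) = 3.3098, so t = 3.3098/0.38 = 8.7099.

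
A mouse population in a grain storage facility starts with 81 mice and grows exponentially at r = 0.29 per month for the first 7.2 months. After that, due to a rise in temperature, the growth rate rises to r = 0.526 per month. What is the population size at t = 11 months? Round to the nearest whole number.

4823 mice

Phase 1: N(7.2) = 81·e^(0.29×7.2) = 81·e^2.088 = 653.57.
Phase 2 runs for 11 − 7.2 = 3.8 months at r = 0.526.
N(11) = 653.57·e^(0.526×3.8) = 653.57·e^1.999 = 4823.47.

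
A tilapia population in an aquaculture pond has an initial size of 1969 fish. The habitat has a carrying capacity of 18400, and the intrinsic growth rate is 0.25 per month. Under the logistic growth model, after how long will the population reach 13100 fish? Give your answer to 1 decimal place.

A = (K − N₀)/N₀ = (18400 − 1969)/1969 = 8.3448.
Solve 18400/(1 + 8.3448·e^(−0.25t)) = 13100: 1 + 8.3448·e^(−0.25t) = 1.4046, so e^(−0.25t) = 0.0484826.
−0.25·t = ln(0.0484826) = -3.0265, so t = 3.0265/0.25 = 12.106.

12.1 months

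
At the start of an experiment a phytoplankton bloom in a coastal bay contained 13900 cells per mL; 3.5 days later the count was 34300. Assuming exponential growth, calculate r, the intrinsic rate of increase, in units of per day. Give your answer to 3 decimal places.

From N(t) = N₀·e^(rt): e^(r·3.5) = 34300/13900 = 2.4676.
r·3.5 = ln(2.4676) = 0.90326, so r = 0.90326/3.5 = 0.25807.

0.258 per day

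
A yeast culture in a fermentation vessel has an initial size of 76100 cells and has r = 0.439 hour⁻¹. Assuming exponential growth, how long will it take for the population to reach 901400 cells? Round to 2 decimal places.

5.63 hours

Set N₀·e^(rt) = 901400: e^(0.439·t) = 901400/76100 = 11.845.
0.439·t = ln(11.845) = 2.4719, so t = 2.4719/0.439 = 5.6308.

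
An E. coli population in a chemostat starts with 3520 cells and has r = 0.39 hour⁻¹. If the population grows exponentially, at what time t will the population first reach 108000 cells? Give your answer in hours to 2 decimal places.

8.78 hours

Set N₀·e^(rt) = 108000: e^(0.39·t) = 108000/3520 = 30.682.
0.39·t = ln(30.682) = 3.4237, so t = 3.4237/0.39 = 8.7786.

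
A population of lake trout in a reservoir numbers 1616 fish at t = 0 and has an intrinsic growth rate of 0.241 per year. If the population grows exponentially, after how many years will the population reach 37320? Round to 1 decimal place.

Set N₀·e^(rt) = 37320: e^(0.241·t) = 37320/1616 = 23.094.
0.241·t = ln(23.094) = 3.1396, so t = 3.1396/0.241 = 13.027.

13.0 years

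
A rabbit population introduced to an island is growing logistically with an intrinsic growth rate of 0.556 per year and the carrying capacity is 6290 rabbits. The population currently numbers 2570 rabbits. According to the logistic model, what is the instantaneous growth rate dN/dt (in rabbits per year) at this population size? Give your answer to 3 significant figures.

dN/dt = rN(1 − N/K) = 0.556 × 2570 × (1 − 2570/6290).
1 − 2570/6290 = 0.59141; dN/dt = 0.556 × 2570 × 0.59141 = 845.08.

845 rabbits per year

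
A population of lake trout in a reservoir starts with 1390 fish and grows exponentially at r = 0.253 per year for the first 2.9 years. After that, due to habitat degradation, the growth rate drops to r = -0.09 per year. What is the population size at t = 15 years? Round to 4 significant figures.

974.3 fish

Phase 1: N(2.9) = 1390·e^(0.253×2.9) = 1390·e^0.7337 = 2895.05.
Phase 2 runs for 15 − 2.9 = 12.1 years at r = -0.09.
N(15) = 2895.05·e^(-0.09×12.1) = 2895.05·e^-1.089 = 974.339.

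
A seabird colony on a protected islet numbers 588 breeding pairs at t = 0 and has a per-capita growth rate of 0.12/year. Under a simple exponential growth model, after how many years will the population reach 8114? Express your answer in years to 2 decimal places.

21.87 years

Set N₀·e^(rt) = 8114: e^(0.12·t) = 8114/588 = 13.799.
0.12·t = ln(13.799) = 2.6246, so t = 2.6246/0.12 = 21.872.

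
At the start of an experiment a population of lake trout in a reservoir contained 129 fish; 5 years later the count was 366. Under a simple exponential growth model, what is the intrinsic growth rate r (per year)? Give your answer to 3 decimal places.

From N(t) = N₀·e^(rt): e^(r·5) = 366/129 = 2.8372.
r·5 = ln(2.8372) = 1.0428, so r = 1.0428/5 = 0.20856.

0.209 per year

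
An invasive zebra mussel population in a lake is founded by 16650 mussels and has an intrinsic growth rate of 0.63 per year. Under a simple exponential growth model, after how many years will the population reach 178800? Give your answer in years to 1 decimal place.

3.8 years

Set N₀·e^(rt) = 178800: e^(0.63·t) = 178800/16650 = 10.739.
0.63·t = ln(10.739) = 2.3739, so t = 2.3739/0.63 = 3.768.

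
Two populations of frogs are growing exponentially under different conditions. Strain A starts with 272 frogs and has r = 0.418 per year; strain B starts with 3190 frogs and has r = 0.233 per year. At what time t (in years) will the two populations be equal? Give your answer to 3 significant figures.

Set 272·e^(0.418t) = 3190·e^(0.233t).
e^((0.418 − 0.233)t) = 3190/272 → e^(0.185·t) = 11.728.
0.185·t = ln(11.728) = 2.462, so t = 2.462/0.185 = 13.308.

13.3 years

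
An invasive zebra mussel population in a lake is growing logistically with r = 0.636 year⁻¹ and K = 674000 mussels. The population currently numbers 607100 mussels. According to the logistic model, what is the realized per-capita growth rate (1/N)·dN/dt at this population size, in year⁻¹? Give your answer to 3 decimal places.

(1/N)·dN/dt = r(1 − N/K) = 0.636 × (1 − 607100/674000).
= 0.636 × 0.099258 = 0.063128.

0.063 per year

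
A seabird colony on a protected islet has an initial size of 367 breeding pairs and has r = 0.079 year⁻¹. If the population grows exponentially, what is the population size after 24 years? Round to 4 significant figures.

N(t) = N₀·e^(rt) = 367 × e^(0.079×24) = 367 × e^1.896.
e^1.896 ≈ 6.6592, so N ≈ 367 × 6.6592 = 2443.93.

2444 breeding pairs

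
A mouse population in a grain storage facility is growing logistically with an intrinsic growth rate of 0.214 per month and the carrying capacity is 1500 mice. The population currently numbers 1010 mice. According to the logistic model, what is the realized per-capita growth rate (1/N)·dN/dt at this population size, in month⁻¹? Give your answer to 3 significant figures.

(1/N)·dN/dt = r(1 − N/K) = 0.214 × (1 − 1010/1500).
= 0.214 × 0.32667 = 0.069907.

0.0699 per month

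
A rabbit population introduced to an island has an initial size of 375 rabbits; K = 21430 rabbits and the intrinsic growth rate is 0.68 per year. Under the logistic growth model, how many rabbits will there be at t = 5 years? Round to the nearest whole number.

A = (K − N₀)/N₀ = (21430 − 375)/375 = 56.147.
N(t) = K/(1 + A·e^(−rt)) = 21430/(1 + 56.147×e^(−0.68×5)).
e^(−3.4) = 0.033373; denominator = 1 + 56.147×0.033373 = 2.8738.
N = 21430/2.8738 = 7457.03.

7457 rabbits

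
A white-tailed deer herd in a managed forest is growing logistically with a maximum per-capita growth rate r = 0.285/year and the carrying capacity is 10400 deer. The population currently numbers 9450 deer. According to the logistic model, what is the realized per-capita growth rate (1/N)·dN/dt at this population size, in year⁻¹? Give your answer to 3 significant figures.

0.0260 per year

(1/N)·dN/dt = r(1 − N/K) = 0.285 × (1 − 9450/10400).
= 0.285 × 0.091346 = 0.026034.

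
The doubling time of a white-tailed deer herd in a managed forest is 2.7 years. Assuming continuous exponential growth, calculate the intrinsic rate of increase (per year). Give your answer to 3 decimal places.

r = ln(2)/t_d = 0.6931/2.7 = 0.25672.

0.257 per year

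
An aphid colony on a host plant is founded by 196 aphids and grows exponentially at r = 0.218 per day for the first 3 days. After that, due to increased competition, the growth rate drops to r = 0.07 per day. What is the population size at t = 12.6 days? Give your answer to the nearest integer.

738 aphids

Phase 1: N(3) = 196·e^(0.218×3) = 196·e^0.654 = 376.951.
Phase 2 runs for 12.6 − 3 = 9.6 days at r = 0.07.
N(12.6) = 376.951·e^(0.07×9.6) = 376.951·e^0.672 = 738.126.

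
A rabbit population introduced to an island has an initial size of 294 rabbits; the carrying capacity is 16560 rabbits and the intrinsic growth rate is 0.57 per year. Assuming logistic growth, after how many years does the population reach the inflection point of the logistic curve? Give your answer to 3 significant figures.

Logistic growth is fastest at N = K/2 = 8280.
A = (K − N₀)/N₀ = 55.327. Set K/(1 + A·e^(−rt)) = K/2 → A·e^(−rt) = 1.
e^(−0.57t) = 1/55.327 = 0.0180745, so t = ln(55.327)/0.57 = 4.0133/0.57 = 7.0408.

7.04 years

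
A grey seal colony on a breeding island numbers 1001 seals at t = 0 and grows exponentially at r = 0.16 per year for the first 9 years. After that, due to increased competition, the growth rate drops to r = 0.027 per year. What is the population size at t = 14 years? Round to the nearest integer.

Phase 1: N(9) = 1001·e^(0.16×9) = 1001·e^1.44 = 4224.92.
Phase 2 runs for 14 − 9 = 5 years at r = 0.027.
N(14) = 4224.92·e^(0.027×5) = 4224.92·e^0.135 = 4835.57.

4836 seals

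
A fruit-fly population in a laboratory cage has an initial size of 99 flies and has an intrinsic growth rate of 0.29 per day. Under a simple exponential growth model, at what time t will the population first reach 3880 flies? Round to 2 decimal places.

Set N₀·e^(rt) = 3880: e^(0.29·t) = 3880/99 = 39.192.
0.29·t = ln(39.192) = 3.6685, so t = 3.6685/0.29 = 12.65.

12.65 days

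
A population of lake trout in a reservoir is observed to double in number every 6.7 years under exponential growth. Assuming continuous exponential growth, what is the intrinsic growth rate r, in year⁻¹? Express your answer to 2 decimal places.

r = ln(2)/t_d = 0.6931/6.7 = 0.10345.

0.10 per year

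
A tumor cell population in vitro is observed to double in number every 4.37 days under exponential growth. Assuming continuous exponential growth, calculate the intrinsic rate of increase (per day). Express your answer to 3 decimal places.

r = ln(2)/t_d = 0.6931/4.37 = 0.15861.

0.159 per day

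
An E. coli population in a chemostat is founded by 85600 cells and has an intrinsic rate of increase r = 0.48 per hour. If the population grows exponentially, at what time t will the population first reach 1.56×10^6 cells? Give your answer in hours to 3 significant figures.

6.05 hours

Set N₀·e^(rt) = 1.56×10^6: e^(0.48·t) = 1.56×10^6/85600 = 18.224.
0.48·t = ln(18.224) = 2.9028, so t = 2.9028/0.48 = 6.0474.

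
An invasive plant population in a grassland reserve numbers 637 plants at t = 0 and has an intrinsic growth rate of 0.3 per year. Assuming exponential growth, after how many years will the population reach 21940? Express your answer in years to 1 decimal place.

Set N₀·e^(rt) = 21940: e^(0.3·t) = 21940/637 = 34.443.
0.3·t = ln(34.443) = 3.5393, so t = 3.5393/0.3 = 11.798.

11.8 years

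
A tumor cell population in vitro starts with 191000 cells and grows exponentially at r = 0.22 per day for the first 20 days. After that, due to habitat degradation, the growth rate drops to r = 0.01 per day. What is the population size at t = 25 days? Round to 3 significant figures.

Phase 1: N(20) = 191000·e^(0.22×20) = 191000·e^4.4 = 1.555712×10^7.
Phase 2 runs for 25 − 20 = 5 days at r = 0.01.
N(25) = 1.555712×10^7·e^(0.01×5) = 1.555712×10^7·e^0.05 = 1.635475×10^7.

16400000 cells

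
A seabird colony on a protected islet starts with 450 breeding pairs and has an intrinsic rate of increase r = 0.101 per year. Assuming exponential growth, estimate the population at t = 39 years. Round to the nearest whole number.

23115 breeding pairs

N(t) = N₀·e^(rt) = 450 × e^(0.101×39) = 450 × e^3.939.
e^3.939 ≈ 51.367, so N ≈ 450 × 51.367 = 23115.2.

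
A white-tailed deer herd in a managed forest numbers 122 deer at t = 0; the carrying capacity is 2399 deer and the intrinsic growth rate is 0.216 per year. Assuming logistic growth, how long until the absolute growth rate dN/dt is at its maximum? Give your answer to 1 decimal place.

Logistic growth is fastest at N = K/2 = 1199.5.
A = (K − N₀)/N₀ = 18.664. Set K/(1 + A·e^(−rt)) = K/2 → A·e^(−rt) = 1.
e^(−0.216t) = 1/18.664 = 0.0535793, so t = ln(18.664)/0.216 = 2.9266/0.216 = 13.549.

13.5 years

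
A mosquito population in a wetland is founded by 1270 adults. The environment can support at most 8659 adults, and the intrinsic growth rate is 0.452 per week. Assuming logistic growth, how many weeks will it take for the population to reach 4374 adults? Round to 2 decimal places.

A = (K − N₀)/N₀ = (8659 − 1270)/1270 = 5.8181.
Solve 8659/(1 + 5.8181·e^(−0.452t)) = 4374: 1 + 5.8181·e^(−0.452t) = 1.9797, so e^(−0.452t) = 0.16838.
−0.452·t = ln(0.16838) = -1.7815, so t = 1.7815/0.452 = 3.9414.

3.94 weeks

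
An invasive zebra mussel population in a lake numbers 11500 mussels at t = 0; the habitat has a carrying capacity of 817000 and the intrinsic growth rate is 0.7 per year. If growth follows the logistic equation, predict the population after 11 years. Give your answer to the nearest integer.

791883 mussels

A = (K − N₀)/N₀ = (817000 − 11500)/11500 = 70.043.
N(t) = K/(1 + A·e^(−rt)) = 817000/(1 + 70.043×e^(−0.7×11)).
e^(−7.7) = 0.00045283; denominator = 1 + 70.043×0.00045283 = 1.0317.
N = 817000/1.0317 = 791883.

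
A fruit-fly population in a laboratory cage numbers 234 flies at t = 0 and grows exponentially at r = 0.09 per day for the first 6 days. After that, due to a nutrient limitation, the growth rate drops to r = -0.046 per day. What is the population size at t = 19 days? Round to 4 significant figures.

220.8 flies

Phase 1: N(6) = 234·e^(0.09×6) = 234·e^0.54 = 401.546.
Phase 2 runs for 19 − 6 = 13 days at r = -0.046.
N(19) = 401.546·e^(-0.046×13) = 401.546·e^-0.598 = 220.814.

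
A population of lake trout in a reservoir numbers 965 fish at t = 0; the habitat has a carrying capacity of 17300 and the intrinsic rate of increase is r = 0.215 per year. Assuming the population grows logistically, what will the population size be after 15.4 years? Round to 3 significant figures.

A = (K − N₀)/N₀ = (17300 − 965)/965 = 16.927.
N(t) = K/(1 + A·e^(−rt)) = 17300/(1 + 16.927×e^(−0.215×15.4)).
e^(−3.311) = 0.03648; denominator = 1 + 16.927×0.03648 = 1.6175.
N = 17300/1.6175 = 10695.5.

10700 fish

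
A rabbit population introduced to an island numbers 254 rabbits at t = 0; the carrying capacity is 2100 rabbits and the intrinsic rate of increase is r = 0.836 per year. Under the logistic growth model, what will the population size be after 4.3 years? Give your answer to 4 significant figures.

A = (K − N₀)/N₀ = (2100 − 254)/254 = 7.2677.
N(t) = K/(1 + A·e^(−rt)) = 2100/(1 + 7.2677×e^(−0.836×4.3)).
e^(−3.595) = 0.027466; denominator = 1 + 7.2677×0.027466 = 1.1996.
N = 2100/1.1996 = 1750.56.

1751 rabbits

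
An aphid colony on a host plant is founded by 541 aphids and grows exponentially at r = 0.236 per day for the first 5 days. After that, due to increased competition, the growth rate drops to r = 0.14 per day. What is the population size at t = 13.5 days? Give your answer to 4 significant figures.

5787 aphids

Phase 1: N(5) = 541·e^(0.236×5) = 541·e^1.18 = 1760.62.
Phase 2 runs for 13.5 − 5 = 8.5 days at r = 0.14.
N(13.5) = 1760.62·e^(0.14×8.5) = 1760.62·e^1.19 = 5787.29.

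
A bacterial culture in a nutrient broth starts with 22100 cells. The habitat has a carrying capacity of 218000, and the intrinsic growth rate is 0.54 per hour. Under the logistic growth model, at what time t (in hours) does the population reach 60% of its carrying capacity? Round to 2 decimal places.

4.79 hours

A = (K − N₀)/N₀ = (218000 − 22100)/22100 = 8.8643.
Solve 218000/(1 + 8.8643·e^(−0.54t)) = 130800: 1 + 8.8643·e^(−0.54t) = 1.6667, so e^(−0.54t) = 0.0752084.
−0.54·t = ln(0.0752084) = -2.5875, so t = 2.5875/0.54 = 4.7917.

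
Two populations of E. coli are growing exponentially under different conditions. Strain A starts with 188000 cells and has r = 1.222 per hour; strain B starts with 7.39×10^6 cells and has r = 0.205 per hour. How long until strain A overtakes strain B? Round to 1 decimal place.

Set 188000·e^(1.222t) = 7.39×10^6·e^(0.205t).
e^((1.222 − 0.205)t) = 7.39×10^6/188000 → e^(1.017·t) = 39.309.
1.017·t = ln(39.309) = 3.6714, so t = 3.6714/1.017 = 3.6101.

3.6 hours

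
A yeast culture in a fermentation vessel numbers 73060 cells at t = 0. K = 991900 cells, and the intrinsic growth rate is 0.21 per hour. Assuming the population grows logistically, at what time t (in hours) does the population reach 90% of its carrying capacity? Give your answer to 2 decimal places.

A = (K − N₀)/N₀ = (991900 − 73060)/73060 = 12.577.
Solve 991900/(1 + 12.577·e^(−0.21t)) = 892710: 1 + 12.577·e^(−0.21t) = 1.1111, so e^(−0.21t) = 0.00883481.
−0.21·t = ln(0.00883481) = -4.7291, so t = 4.7291/0.21 = 22.519.

22.52 hours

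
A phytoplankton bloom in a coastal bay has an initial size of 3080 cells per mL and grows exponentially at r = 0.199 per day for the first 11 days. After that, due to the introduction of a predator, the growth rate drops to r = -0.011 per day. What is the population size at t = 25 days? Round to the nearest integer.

23569 cells per mL

Phase 1: N(11) = 3080·e^(0.199×11) = 3080·e^2.189 = 27492.9.
Phase 2 runs for 25 − 11 = 14 days at r = -0.011.
N(25) = 27492.9·e^(-0.011×14) = 27492.9·e^-0.154 = 23568.9.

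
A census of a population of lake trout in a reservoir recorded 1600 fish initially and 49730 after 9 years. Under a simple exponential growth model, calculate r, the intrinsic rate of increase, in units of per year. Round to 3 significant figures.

From N(t) = N₀·e^(rt): e^(r·9) = 49730/1600 = 31.081.
r·9 = ln(31.081) = 3.4366, so r = 3.4366/9 = 0.38184.

0.382 per year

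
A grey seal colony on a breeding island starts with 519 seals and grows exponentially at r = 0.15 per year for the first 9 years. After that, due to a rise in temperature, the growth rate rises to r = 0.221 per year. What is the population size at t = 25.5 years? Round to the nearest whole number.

Phase 1: N(9) = 519·e^(0.15×9) = 519·e^1.35 = 2002.
Phase 2 runs for 25.5 − 9 = 16.5 years at r = 0.221.
N(25.5) = 2002·e^(0.221×16.5) = 2002·e^3.647 = 76757.3.

76757 seals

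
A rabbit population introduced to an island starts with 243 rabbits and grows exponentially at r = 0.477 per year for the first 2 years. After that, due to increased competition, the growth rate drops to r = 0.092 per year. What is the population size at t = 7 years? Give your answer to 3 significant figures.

999 rabbits

Phase 1: N(2) = 243·e^(0.477×2) = 243·e^0.954 = 630.846.
Phase 2 runs for 7 − 2 = 5 years at r = 0.092.
N(7) = 630.846·e^(0.092×5) = 630.846·e^0.46 = 999.306.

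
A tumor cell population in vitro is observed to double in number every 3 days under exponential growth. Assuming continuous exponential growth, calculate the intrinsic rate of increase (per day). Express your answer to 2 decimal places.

0.23 per day

r = ln(2)/t_d = 0.6931/3 = 0.23105.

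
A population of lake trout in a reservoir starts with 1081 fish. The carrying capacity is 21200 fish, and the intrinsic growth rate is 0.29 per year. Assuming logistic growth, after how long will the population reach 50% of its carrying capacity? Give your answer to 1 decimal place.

10.1 years

A = (K − N₀)/N₀ = (21200 − 1081)/1081 = 18.611.
Solve 21200/(1 + 18.611·e^(−0.29t)) = 10600: 1 + 18.611·e^(−0.29t) = 2, so e^(−0.29t) = 0.0537303.
−0.29·t = ln(0.0537303) = -2.9238, so t = 2.9238/0.29 = 10.082.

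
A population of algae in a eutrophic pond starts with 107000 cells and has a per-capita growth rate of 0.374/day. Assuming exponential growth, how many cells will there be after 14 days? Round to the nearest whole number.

20107111 cells

N(t) = N₀·e^(rt) = 107000 × e^(0.374×14) = 107000 × e^5.236.
e^5.236 ≈ 187.92, so N ≈ 107000 × 187.92 = 2.010711×10^7.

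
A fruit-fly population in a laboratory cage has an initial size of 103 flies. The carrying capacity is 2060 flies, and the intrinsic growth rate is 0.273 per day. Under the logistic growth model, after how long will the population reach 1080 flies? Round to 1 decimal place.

11.1 days

A = (K − N₀)/N₀ = (2060 − 103)/103 = 19.
Solve 2060/(1 + 19·e^(−0.273t)) = 1080: 1 + 19·e^(−0.273t) = 1.9074, so e^(−0.273t) = 0.0477583.
−0.273·t = ln(0.0477583) = -3.0416, so t = 3.0416/0.273 = 11.141.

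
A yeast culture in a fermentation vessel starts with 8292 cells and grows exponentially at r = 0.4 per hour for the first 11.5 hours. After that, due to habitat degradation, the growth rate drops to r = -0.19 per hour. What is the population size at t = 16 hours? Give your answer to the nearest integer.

Phase 1: N(11.5) = 8292·e^(0.4×11.5) = 8292·e^4.6 = 824924.
Phase 2 runs for 16 − 11.5 = 4.5 hours at r = -0.19.
N(16) = 824924·e^(-0.19×4.5) = 824924·e^-0.855 = 350826.

350826 cells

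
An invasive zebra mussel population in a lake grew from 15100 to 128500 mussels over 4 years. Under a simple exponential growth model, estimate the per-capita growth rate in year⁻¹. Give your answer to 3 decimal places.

0.535 per year

From N(t) = N₀·e^(rt): e^(r·4) = 128500/15100 = 8.5099.
r·4 = ln(8.5099) = 2.1412, so r = 2.1412/4 = 0.53531.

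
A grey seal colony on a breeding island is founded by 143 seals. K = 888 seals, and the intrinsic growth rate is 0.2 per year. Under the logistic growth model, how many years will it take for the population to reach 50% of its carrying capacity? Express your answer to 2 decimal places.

A = (K − N₀)/N₀ = (888 − 143)/143 = 5.2098.
Solve 888/(1 + 5.2098·e^(−0.2t)) = 444: 1 + 5.2098·e^(−0.2t) = 2, so e^(−0.2t) = 0.191946.
−0.2·t = ln(0.191946) = -1.6505, so t = 1.6505/0.2 = 8.2527.

8.25 years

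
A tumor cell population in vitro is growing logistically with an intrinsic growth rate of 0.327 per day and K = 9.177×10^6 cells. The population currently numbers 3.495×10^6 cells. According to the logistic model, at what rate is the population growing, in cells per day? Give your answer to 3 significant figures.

dN/dt = rN(1 − N/K) = 0.327 × 3.495×10^6 × (1 − 3.495×10^6/9.177×10^6).
1 − 3.495×10^6/9.177×10^6 = 0.61916; dN/dt = 0.327 × 3.495×10^6 × 0.61916 = 7.07612×10^5.

708000 cells per day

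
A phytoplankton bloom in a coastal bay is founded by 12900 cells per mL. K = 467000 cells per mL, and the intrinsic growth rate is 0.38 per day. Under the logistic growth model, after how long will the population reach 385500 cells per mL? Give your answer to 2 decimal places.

13.46 days

A = (K − N₀)/N₀ = (467000 − 12900)/12900 = 35.202.
Solve 467000/(1 + 35.202·e^(−0.38t)) = 385500: 1 + 35.202·e^(−0.38t) = 1.2114, so e^(−0.38t) = 0.00600581.
−0.38·t = ln(0.00600581) = -5.115, so t = 5.115/0.38 = 13.461.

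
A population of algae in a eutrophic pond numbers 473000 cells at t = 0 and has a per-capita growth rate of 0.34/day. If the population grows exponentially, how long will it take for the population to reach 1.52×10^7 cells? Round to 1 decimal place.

Set N₀·e^(rt) = 1.52×10^7: e^(0.34·t) = 1.52×10^7/473000 = 32.135.
0.34·t = ln(32.135) = 3.47, so t = 3.47/0.34 = 10.206.

10.2 days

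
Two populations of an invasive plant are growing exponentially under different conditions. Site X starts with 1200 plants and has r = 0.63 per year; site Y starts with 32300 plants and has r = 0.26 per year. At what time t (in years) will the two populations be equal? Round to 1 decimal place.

Set 1200·e^(0.63t) = 32300·e^(0.26t).
e^((0.63 − 0.26)t) = 32300/1200 → e^(0.37·t) = 26.917.
0.37·t = ln(26.917) = 3.2927, so t = 3.2927/0.37 = 8.8993.

8.9 years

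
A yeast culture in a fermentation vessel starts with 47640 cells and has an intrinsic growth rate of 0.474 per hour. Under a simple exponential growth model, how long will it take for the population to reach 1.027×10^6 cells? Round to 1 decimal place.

6.5 hours

Set N₀·e^(rt) = 1.027×10^6: e^(0.474·t) = 1.027×10^6/47640 = 21.558.
0.474·t = ln(21.558) = 3.0707, so t = 3.0707/0.474 = 6.4783.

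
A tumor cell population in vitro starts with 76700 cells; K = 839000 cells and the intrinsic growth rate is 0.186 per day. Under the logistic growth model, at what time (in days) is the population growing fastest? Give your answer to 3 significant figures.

12.3 days

Logistic growth is fastest at N = K/2 = 419500.
A = (K − N₀)/N₀ = 9.9387. Set K/(1 + A·e^(−rt)) = K/2 → A·e^(−rt) = 1.
e^(−0.186t) = 1/9.9387 = 0.100617, so t = ln(9.9387)/0.186 = 2.2964/0.186 = 12.346.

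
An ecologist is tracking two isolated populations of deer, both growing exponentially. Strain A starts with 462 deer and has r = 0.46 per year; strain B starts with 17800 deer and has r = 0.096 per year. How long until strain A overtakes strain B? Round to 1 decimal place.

10.0 years

Set 462·e^(0.46t) = 17800·e^(0.096t).
e^((0.46 − 0.096)t) = 17800/462 → e^(0.364·t) = 38.528.
0.364·t = ln(38.528) = 3.6514, so t = 3.6514/0.364 = 10.031.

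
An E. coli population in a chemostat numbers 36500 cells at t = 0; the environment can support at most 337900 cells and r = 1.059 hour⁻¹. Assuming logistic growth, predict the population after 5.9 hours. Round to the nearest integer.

A = (K − N₀)/N₀ = (337900 − 36500)/36500 = 8.2575.
N(t) = K/(1 + A·e^(−rt)) = 337900/(1 + 8.2575×e^(−1.059×5.9)).
e^(−6.248) = 0.0019341; denominator = 1 + 8.2575×0.0019341 = 1.016.
N = 337900/1.016 = 332588.

332588 cells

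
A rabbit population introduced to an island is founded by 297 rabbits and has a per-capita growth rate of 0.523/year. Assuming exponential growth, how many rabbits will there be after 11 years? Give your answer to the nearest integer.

93595 rabbits

N(t) = N₀·e^(rt) = 297 × e^(0.523×11) = 297 × e^5.753.
e^5.753 ≈ 315.13, so N ≈ 297 × 315.13 = 93595.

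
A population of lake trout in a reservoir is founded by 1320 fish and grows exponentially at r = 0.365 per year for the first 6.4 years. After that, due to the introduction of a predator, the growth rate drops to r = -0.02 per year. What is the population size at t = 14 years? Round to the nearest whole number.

Phase 1: N(6.4) = 1320·e^(0.365×6.4) = 1320·e^2.336 = 13648.5.
Phase 2 runs for 14 − 6.4 = 7.6 years at r = -0.02.
N(14) = 13648.5·e^(-0.02×7.6) = 13648.5·e^-0.152 = 11723.9.

11724 fish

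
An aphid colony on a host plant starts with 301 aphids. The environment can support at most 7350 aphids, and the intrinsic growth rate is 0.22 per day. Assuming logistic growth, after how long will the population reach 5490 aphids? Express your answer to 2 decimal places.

A = (K − N₀)/N₀ = (7350 − 301)/301 = 23.419.
Solve 7350/(1 + 23.419·e^(−0.22t)) = 5490: 1 + 23.419·e^(−0.22t) = 1.3388, so e^(−0.22t) = 0.014467.
−0.22·t = ln(0.014467) = -4.2359, so t = 4.2359/0.22 = 19.254.

19.25 days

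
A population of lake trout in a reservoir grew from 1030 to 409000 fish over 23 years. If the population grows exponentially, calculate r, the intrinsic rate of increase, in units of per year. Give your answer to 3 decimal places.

From N(t) = N₀·e^(rt): e^(r·23) = 409000/1030 = 397.09.
r·23 = ln(397.09) = 5.9842, so r = 5.9842/23 = 0.26018.

0.260 per year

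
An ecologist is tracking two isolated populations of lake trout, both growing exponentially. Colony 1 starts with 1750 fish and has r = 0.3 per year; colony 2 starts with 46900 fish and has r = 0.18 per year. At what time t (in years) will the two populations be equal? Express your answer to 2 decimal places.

27.40 years

Set 1750·e^(0.3t) = 46900·e^(0.18t).
e^((0.3 − 0.18)t) = 46900/1750 → e^(0.12·t) = 26.8.
0.12·t = ln(26.8) = 3.2884, so t = 3.2884/0.12 = 27.403.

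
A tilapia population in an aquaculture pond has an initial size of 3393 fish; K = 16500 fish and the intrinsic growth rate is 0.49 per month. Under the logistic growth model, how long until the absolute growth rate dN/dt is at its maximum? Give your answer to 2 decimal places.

2.76 months

Logistic growth is fastest at N = K/2 = 8250.
A = (K − N₀)/N₀ = 3.863. Set K/(1 + A·e^(−rt)) = K/2 → A·e^(−rt) = 1.
e^(−0.49t) = 1/3.863 = 0.258869, so t = ln(3.863)/0.49 = 1.3514/0.49 = 2.758.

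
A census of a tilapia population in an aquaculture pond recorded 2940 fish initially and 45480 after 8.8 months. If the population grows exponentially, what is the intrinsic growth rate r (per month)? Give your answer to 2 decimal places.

From N(t) = N₀·e^(rt): e^(r·8.8) = 45480/2940 = 15.469.
r·8.8 = ln(15.469) = 2.7389, so r = 2.7389/8.8 = 0.31123.

0.31 per month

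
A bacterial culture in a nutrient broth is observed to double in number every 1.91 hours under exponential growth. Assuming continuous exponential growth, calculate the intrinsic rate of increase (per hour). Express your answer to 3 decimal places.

0.363 per hour

r = ln(2)/t_d = 0.6931/1.91 = 0.3629.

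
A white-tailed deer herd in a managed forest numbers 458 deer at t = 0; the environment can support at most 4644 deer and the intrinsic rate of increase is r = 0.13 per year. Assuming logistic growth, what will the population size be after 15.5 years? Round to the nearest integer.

2093 deer

A = (K − N₀)/N₀ = (4644 − 458)/458 = 9.1397.
N(t) = K/(1 + A·e^(−rt)) = 4644/(1 + 9.1397×e^(−0.13×15.5)).
e^(−2.015) = 0.13332; denominator = 1 + 9.1397×0.13332 = 2.2185.
N = 4644/2.2185 = 2093.29.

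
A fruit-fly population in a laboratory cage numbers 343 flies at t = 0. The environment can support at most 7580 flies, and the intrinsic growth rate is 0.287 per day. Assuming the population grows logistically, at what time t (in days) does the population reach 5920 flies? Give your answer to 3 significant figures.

15.1 days

A = (K − N₀)/N₀ = (7580 − 343)/343 = 21.099.
Solve 7580/(1 + 21.099·e^(−0.287t)) = 5920: 1 + 21.099·e^(−0.287t) = 1.2804, so e^(−0.287t) = 0.0132899.
−0.287·t = ln(0.0132899) = -4.3208, so t = 4.3208/0.287 = 15.055.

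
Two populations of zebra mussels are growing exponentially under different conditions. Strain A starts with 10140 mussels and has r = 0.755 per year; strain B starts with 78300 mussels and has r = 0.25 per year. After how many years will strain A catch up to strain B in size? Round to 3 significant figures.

Set 10140·e^(0.755t) = 78300·e^(0.25t).
e^((0.755 − 0.25)t) = 78300/10140 → e^(0.505·t) = 7.7219.
0.505·t = ln(7.7219) = 2.0441, so t = 2.0441/0.505 = 4.0476.

4.05 years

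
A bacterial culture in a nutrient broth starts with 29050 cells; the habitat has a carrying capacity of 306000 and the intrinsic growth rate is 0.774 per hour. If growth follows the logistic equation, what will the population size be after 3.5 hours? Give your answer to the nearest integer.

187160 cells

A = (K − N₀)/N₀ = (306000 − 29050)/29050 = 9.5336.
N(t) = K/(1 + A·e^(−rt)) = 306000/(1 + 9.5336×e^(−0.774×3.5)).
e^(−2.709) = 0.066603; denominator = 1 + 9.5336×0.066603 = 1.635.
N = 306000/1.635 = 187160.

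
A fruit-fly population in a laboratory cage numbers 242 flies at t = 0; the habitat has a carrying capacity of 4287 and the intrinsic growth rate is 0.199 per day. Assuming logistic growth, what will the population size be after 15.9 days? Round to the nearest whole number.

A = (K − N₀)/N₀ = (4287 − 242)/242 = 16.715.
N(t) = K/(1 + A·e^(−rt)) = 4287/(1 + 16.715×e^(−0.199×15.9)).
e^(−3.164) = 0.042252; denominator = 1 + 16.715×0.042252 = 1.7062.
N = 4287/1.7062 = 2512.54.

2513 flies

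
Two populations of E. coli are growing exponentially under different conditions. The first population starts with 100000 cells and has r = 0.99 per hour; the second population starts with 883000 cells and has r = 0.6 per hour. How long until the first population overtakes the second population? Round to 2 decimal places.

5.59 hours

Set 100000·e^(0.99t) = 883000·e^(0.6t).
e^((0.99 − 0.6)t) = 883000/100000 → e^(0.39·t) = 8.83.
0.39·t = ln(8.83) = 2.1782, so t = 2.1782/0.39 = 5.585.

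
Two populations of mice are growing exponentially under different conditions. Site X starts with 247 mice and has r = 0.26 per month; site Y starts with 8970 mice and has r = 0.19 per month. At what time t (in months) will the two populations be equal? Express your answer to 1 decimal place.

51.3 months

Set 247·e^(0.26t) = 8970·e^(0.19t).
e^((0.26 − 0.19)t) = 8970/247 → e^(0.07·t) = 36.316.
0.07·t = ln(36.316) = 3.5923, so t = 3.5923/0.07 = 51.318.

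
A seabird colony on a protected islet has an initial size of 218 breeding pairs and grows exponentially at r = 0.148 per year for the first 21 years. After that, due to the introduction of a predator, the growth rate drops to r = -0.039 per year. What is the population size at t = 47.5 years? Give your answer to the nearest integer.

1735 breeding pairs

Phase 1: N(21) = 218·e^(0.148×21) = 218·e^3.108 = 4878.02.
Phase 2 runs for 47.5 − 21 = 26.5 years at r = -0.039.
N(47.5) = 4878.02·e^(-0.039×26.5) = 4878.02·e^-1.034 = 1735.4.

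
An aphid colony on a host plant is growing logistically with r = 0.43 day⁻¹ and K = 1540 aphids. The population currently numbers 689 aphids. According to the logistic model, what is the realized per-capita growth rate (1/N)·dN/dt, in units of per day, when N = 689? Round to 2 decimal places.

0.24 per day

(1/N)·dN/dt = r(1 − N/K) = 0.43 × (1 − 689/1540).
= 0.43 × 0.5526 = 0.23762.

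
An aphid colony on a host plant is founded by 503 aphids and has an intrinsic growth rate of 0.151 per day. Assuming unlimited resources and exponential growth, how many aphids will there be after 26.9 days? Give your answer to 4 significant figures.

29220 aphids

N(t) = N₀·e^(rt) = 503 × e^(0.151×26.9) = 503 × e^4.062.
e^4.062 ≈ 58.085, so N ≈ 503 × 58.085 = 29216.5.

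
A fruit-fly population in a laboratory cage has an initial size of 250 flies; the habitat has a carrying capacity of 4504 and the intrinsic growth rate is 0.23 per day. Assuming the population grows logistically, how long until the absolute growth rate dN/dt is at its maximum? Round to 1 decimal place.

12.3 days

Logistic growth is fastest at N = K/2 = 2252.
A = (K − N₀)/N₀ = 17.016. Set K/(1 + A·e^(−rt)) = K/2 → A·e^(−rt) = 1.
e^(−0.23t) = 1/17.016 = 0.0587682, so t = ln(17.016)/0.23 = 2.8342/0.23 = 12.322.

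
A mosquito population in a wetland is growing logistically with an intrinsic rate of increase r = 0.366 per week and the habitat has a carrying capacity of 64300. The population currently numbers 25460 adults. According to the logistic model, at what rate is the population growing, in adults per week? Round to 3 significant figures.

5630 adults per week

dN/dt = rN(1 − N/K) = 0.366 × 25460 × (1 − 25460/64300).
1 − 25460/64300 = 0.60404; dN/dt = 0.366 × 25460 × 0.60404 = 5628.7.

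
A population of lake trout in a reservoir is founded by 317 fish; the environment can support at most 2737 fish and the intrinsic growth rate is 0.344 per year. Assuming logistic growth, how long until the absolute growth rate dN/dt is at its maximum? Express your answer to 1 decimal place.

5.9 years

Logistic growth is fastest at N = K/2 = 1368.5.
A = (K − N₀)/N₀ = 7.6341. Set K/(1 + A·e^(−rt)) = K/2 → A·e^(−rt) = 1.
e^(−0.344t) = 1/7.6341 = 0.130992, so t = ln(7.6341)/0.344 = 2.0326/0.344 = 5.9088.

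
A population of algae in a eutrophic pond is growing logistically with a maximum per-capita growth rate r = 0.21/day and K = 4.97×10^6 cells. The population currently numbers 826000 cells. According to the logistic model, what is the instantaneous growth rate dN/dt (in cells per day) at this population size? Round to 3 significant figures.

dN/dt = rN(1 − N/K) = 0.21 × 826000 × (1 − 826000/4.97×10^6).
1 − 826000/4.97×10^6 = 0.8338; dN/dt = 0.21 × 826000 × 0.8338 = 1.44631×10^5.

145000 cells per day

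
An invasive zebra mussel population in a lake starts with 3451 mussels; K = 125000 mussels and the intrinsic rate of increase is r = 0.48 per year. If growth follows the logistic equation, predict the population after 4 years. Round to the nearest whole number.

A = (K − N₀)/N₀ = (125000 − 3451)/3451 = 35.221.
N(t) = K/(1 + A·e^(−rt)) = 125000/(1 + 35.221×e^(−0.48×4)).
e^(−1.92) = 0.14661; denominator = 1 + 35.221×0.14661 = 6.1637.
N = 125000/6.1637 = 20280.

20280 mussels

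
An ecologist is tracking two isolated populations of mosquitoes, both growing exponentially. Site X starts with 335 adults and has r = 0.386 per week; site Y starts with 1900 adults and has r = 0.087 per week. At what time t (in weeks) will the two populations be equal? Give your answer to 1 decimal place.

Set 335·e^(0.386t) = 1900·e^(0.087t).
e^((0.386 − 0.087)t) = 1900/335 → e^(0.299·t) = 5.6716.
0.299·t = ln(5.6716) = 1.7355, so t = 1.7355/0.299 = 5.8043.

5.8 weeks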